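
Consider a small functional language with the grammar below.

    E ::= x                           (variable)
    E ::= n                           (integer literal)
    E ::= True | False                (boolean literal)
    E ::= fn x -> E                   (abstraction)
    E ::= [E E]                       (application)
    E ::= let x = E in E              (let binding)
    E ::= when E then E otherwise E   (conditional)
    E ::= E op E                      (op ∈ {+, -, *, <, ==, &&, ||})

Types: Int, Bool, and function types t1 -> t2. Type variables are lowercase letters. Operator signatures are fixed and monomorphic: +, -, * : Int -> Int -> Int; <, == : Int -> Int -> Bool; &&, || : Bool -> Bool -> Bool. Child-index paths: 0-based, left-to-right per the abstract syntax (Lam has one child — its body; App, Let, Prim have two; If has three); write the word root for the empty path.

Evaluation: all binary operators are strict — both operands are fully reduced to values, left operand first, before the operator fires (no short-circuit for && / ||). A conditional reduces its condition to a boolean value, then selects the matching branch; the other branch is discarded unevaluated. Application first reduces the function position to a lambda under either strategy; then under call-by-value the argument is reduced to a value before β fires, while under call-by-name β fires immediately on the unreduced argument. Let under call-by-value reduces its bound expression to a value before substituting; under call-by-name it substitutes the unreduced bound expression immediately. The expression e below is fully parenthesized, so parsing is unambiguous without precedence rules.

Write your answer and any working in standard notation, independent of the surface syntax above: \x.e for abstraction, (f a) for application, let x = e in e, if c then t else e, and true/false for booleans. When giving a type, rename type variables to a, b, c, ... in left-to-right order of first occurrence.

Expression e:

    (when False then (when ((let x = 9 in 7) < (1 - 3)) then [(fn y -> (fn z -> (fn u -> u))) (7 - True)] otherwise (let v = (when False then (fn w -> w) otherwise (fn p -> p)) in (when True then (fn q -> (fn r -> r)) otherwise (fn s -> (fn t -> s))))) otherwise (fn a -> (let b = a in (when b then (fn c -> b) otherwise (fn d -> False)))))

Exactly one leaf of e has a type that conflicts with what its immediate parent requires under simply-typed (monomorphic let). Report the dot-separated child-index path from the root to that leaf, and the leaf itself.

Answer: 1.1.1.1 : true

Working:
  unify Bool ~ Bool
let x : Int
  unify Int ~ Int
  unify Int ~ Int
  unify Int ~ Int
  unify Int ~ Int
  unify Bool ~ Bool
u : c
\u._ : c -> c
\z._ : b -> c -> c
\y._ : a -> b -> c -> c
  unify Int ~ Int
  unify Bool ~ Int
  FAIL: mismatch Bool ~ Int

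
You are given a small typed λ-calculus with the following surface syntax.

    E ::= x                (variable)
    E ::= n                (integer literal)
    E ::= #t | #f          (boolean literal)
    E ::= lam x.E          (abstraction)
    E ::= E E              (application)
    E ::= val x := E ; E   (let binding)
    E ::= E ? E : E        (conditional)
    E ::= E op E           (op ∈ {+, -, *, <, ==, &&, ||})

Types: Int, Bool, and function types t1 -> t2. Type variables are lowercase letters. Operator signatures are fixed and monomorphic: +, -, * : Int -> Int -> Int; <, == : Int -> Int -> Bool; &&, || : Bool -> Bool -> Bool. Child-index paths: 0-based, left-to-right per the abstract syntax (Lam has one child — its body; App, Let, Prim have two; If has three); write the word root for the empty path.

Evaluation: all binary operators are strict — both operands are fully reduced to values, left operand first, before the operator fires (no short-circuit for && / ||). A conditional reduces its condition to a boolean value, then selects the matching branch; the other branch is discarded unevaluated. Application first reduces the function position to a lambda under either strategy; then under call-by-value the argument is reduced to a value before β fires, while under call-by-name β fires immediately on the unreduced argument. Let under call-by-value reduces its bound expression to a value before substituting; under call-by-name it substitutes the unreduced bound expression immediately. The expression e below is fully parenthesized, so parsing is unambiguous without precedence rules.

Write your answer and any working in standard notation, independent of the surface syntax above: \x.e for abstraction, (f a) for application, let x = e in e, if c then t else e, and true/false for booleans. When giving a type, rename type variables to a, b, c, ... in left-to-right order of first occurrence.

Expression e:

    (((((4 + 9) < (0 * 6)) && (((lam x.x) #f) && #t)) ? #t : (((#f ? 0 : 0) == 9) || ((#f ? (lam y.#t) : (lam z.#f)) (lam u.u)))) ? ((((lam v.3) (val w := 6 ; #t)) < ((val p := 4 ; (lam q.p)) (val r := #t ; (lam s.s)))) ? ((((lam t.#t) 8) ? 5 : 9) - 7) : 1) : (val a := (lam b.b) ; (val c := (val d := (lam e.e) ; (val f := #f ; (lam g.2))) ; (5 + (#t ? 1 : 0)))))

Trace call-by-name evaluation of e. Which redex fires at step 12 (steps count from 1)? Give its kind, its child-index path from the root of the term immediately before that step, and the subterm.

Answer: delta at 0 : (false || false)

Working:
step 0: (if (if (((4 + 9) < (0 * 6)) && (((\x.x) false) && true)) then true else (((if false then 0 else 0) == 9) || ((if false then (\y.true) else (\z.false)) (\u.u)))) then (if (((\v.3) (let w = 6 in true)) < ((let p = 4 in (\q.p)) (let r = true in (\s.s)))) then ((if ((\t.true) 8) then 5 else 9) - 7) else 1) else (let a = (\b.b) in (let c = (let d = (\e.e) in (let f = false in (\g.2))) in (5 + (if true then 1 else 0)))))
step 1: [delta@0.0.0.0] (if (if ((13 < (0 * 6)) && (((\x.x) false) && true)) then true else (((if false then 0 else 0) == 9) || ((if false then (\y.true) else (\z.false)) (\u.u)))) then (if (((\v.3) (let w = 6 in true)) < ((let p = 4 in (\q.p)) (let r = true in (\s.s)))) then ((if ((\t.true) 8) then 5 else 9) - 7) else 1) else (let a = (\b.b) in (let c = (let d = (\e.e) in (let f = false in (\g.2))) in (5 + (if true then 1 else 0)))))
step 2: [delta@0.0.0.1] (if (if ((13 < 0) && (((\x.x) false) && true)) then true else (((if false then 0 else 0) == 9) || ((if false then (\y.true) else (\z.false)) (\u.u)))) then (if (((\v.3) (let w = 6 in true)) < ((let p = 4 in (\q.p)) (let r = true in (\s.s)))) then ((if ((\t.true) 8) then 5 else 9) - 7) else 1) else (let a = (\b.b) in (let c = (let d = (\e.e) in (let f = false in (\g.2))) in (5 + (if true then 1 else 0)))))
step 3: [delta@0.0.0] (if (if (false && (((\x.x) false) && true)) then true else (((if false then 0 else 0) == 9) || ((if false then (\y.true) else (\z.false)) (\u.u)))) then (if (((\v.3) (let w = 6 in true)) < ((let p = 4 in (\q.p)) (let r = true in (\s.s)))) then ((if ((\t.true) 8) then 5 else 9) - 7) else 1) else (let a = (\b.b) in (let c = (let d = (\e.e) in (let f = false in (\g.2))) in (5 + (if true then 1 else 0)))))
step 4: [beta@0.0.1.0] (if (if (false && (false && true)) then true else (((if false then 0 else 0) == 9) || ((if false then (\y.true) else (\z.false)) (\u.u)))) then (if (((\v.3) (let w = 6 in true)) < ((let p = 4 in (\q.p)) (let r = true in (\s.s)))) then ((if ((\t.true) 8) then 5 else 9) - 7) else 1) else (let a = (\b.b) in (let c = (let d = (\e.e) in (let f = false in (\g.2))) in (5 + (if true then 1 else 0)))))
step 5: [delta@0.0.1] (if (if (false && false) then true else (((if false then 0 else 0) == 9) || ((if false then (\y.true) else (\z.false)) (\u.u)))) then (if (((\v.3) (let w = 6 in true)) < ((let p = 4 in (\q.p)) (let r = true in (\s.s)))) then ((if ((\t.true) 8) then 5 else 9) - 7) else 1) else (let a = (\b.b) in (let c = (let d = (\e.e) in (let f = false in (\g.2))) in (5 + (if true then 1 else 0)))))
step 6: [delta@0.0] (if (if false then true else (((if false then 0 else 0) == 9) || ((if false then (\y.true) else (\z.false)) (\u.u)))) then (if (((\v.3) (let w = 6 in true)) < ((let p = 4 in (\q.p)) (let r = true in (\s.s)))) then ((if ((\t.true) 8) then 5 else 9) - 7) else 1) else (let a = (\b.b) in (let c = (let d = (\e.e) in (let f = false in (\g.2))) in (5 + (if true then 1 else 0)))))
step 7: [if@0] (if (((if false then 0 else 0) == 9) || ((if false then (\y.true) else (\z.false)) (\u.u))) then (if (((\v.3) (let w = 6 in true)) < ((let p = 4 in (\q.p)) (let r = true in (\s.s)))) then ((if ((\t.true) 8) then 5 else 9) - 7) else 1) else (let a = (\b.b) in (let c = (let d = (\e.e) in (let f = false in (\g.2))) in (5 + (if true then 1 else 0)))))
step 8: [if@0.0.0] (if ((0 == 9) || ((if false then (\y.true) else (\z.false)) (\u.u))) then (if (((\v.3) (let w = 6 in true)) < ((let p = 4 in (\q.p)) (let r = true in (\s.s)))) then ((if ((\t.true) 8) then 5 else 9) - 7) else 1) else (let a = (\b.b) in (let c = (let d = (\e.e) in (let f = false in (\g.2))) in (5 + (if true then 1 else 0)))))
step 9: [delta@0.0] (if (false || ((if false then (\y.true) else (\z.false)) (\u.u))) then (if (((\v.3) (let w = 6 in true)) < ((let p = 4 in (\q.p)) (let r = true in (\s.s)))) then ((if ((\t.true) 8) then 5 else 9) - 7) else 1) else (let a = (\b.b) in (let c = (let d = (\e.e) in (let f = false in (\g.2))) in (5 + (if true then 1 else 0)))))
step 10: [if@0.1.0] (if (false || ((\z.false) (\u.u))) then (if (((\v.3) (let w = 6 in true)) < ((let p = 4 in (\q.p)) (let r = true in (\s.s)))) then ((if ((\t.true) 8) then 5 else 9) - 7) else 1) else (let a = (\b.b) in (let c = (let d = (\e.e) in (let f = false in (\g.2))) in (5 + (if true then 1 else 0)))))
step 11: [beta@0.1] (if (false || false) then (if (((\v.3) (let w = 6 in true)) < ((let p = 4 in (\q.p)) (let r = true in (\s.s)))) then ((if ((\t.true) 8) then 5 else 9) - 7) else 1) else (let a = (\b.b) in (let c = (let d = (\e.e) in (let f = false in (\g.2))) in (5 + (if true then 1 else 0)))))
step 12: [delta@0] (if false then (if (((\v.3) (let w = 6 in true)) < ((let p = 4 in (\q.p)) (let r = true in (\s.s)))) then ((if ((\t.true) 8) then 5 else 9) - 7) else 1) else (let a = (\b.b) in (let c = (let d = (\e.e) in (let f = false in (\g.2))) in (5 + (if true then 1 else 0)))))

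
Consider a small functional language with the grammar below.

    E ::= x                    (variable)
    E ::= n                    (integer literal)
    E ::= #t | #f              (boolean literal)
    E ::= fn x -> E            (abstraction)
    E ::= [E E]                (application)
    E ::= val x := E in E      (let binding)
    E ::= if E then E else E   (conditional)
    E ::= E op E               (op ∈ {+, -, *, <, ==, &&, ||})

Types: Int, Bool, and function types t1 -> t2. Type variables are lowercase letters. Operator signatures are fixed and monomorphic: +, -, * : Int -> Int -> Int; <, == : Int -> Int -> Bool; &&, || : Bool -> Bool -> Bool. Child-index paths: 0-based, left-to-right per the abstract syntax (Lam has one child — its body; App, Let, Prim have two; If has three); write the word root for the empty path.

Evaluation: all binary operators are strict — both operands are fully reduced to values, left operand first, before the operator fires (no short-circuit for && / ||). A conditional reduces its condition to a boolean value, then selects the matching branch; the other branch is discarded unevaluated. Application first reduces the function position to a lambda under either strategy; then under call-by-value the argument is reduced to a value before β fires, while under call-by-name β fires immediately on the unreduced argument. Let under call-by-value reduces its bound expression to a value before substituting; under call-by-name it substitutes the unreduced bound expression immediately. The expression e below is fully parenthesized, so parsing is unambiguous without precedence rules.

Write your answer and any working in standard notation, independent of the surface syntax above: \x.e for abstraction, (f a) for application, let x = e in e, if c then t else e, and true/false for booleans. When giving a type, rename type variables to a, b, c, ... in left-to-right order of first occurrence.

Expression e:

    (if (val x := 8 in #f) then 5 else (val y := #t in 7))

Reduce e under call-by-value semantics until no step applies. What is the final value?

Answer: 7

Derivation:
step 0: (if (let x = 8 in false) then 5 else (let y = true in 7))
step 1: [let@0] (if false then 5 else (let y = true in 7))
step 2: [if@root] (let y = true in 7)
step 3: [let@root] 7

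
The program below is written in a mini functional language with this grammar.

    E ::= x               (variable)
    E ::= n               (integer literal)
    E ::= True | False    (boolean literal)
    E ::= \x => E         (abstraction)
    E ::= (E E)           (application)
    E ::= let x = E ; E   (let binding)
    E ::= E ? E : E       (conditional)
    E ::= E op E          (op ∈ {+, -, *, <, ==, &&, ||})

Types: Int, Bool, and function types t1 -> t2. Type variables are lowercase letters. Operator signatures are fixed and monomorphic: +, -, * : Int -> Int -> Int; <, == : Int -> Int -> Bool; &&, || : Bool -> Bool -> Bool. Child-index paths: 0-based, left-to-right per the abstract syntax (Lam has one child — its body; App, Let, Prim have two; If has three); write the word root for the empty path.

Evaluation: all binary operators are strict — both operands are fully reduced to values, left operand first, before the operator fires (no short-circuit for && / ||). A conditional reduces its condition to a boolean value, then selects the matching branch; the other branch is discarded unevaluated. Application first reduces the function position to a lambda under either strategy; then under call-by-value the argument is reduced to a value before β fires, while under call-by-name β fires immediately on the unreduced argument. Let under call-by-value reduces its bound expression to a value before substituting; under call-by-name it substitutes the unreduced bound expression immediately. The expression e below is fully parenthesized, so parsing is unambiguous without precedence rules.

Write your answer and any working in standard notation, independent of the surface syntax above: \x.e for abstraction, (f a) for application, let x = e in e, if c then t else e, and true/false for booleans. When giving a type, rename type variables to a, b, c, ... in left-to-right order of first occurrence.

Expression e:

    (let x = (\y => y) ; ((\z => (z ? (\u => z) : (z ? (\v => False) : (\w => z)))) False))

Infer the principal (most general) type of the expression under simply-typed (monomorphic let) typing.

Answer: a -> Bool

Working:
y : a
\y._ : a -> a
let x : a -> a
z : b
  unify b ~ Bool
z : Bool
\u._ : c -> Bool
z : Bool
  unify Bool ~ Bool
\v._ : d -> Bool
z : Bool
\w._ : e -> Bool
  unify d -> Bool ~ e -> Bool
  unify d ~ e
  unify Bool ~ Bool
  unify c -> Bool ~ e -> Bool
  unify c ~ e
  unify Bool ~ Bool
\z._ : Bool -> e -> Bool
  unify Bool -> e -> Bool ~ Bool -> f
  unify Bool ~ Bool
  unify e -> Bool ~ f
_ _ : e -> Bool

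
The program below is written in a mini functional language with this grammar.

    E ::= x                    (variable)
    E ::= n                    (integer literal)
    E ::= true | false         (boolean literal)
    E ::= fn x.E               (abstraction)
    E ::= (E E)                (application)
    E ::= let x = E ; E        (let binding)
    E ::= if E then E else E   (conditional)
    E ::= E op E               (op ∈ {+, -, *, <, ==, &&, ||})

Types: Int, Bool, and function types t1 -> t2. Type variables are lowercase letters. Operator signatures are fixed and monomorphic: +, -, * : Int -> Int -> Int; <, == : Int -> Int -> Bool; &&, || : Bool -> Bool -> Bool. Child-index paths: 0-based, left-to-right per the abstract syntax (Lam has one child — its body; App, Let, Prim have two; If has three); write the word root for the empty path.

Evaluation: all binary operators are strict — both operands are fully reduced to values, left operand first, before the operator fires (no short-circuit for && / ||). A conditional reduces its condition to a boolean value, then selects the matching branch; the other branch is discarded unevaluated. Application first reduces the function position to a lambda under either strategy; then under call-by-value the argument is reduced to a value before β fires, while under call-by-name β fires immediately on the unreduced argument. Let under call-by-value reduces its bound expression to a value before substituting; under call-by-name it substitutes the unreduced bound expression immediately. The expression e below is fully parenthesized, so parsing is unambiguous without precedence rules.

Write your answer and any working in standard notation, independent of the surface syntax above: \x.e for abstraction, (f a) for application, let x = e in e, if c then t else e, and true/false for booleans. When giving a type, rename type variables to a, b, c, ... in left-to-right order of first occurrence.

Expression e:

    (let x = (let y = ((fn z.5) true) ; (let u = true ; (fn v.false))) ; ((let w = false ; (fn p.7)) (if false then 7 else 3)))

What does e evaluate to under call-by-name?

Answer: 7

Working:
step 0: (let x = (let y = ((\z.5) true) in (let u = true in (\v.false))) in ((let w = false in (\p.7)) (if false then 7 else 3)))
step 1: [let@root] ((let w = false in (\p.7)) (if false then 7 else 3))
step 2: [let@0] ((\p.7) (if false then 7 else 3))
step 3: [beta@root] 7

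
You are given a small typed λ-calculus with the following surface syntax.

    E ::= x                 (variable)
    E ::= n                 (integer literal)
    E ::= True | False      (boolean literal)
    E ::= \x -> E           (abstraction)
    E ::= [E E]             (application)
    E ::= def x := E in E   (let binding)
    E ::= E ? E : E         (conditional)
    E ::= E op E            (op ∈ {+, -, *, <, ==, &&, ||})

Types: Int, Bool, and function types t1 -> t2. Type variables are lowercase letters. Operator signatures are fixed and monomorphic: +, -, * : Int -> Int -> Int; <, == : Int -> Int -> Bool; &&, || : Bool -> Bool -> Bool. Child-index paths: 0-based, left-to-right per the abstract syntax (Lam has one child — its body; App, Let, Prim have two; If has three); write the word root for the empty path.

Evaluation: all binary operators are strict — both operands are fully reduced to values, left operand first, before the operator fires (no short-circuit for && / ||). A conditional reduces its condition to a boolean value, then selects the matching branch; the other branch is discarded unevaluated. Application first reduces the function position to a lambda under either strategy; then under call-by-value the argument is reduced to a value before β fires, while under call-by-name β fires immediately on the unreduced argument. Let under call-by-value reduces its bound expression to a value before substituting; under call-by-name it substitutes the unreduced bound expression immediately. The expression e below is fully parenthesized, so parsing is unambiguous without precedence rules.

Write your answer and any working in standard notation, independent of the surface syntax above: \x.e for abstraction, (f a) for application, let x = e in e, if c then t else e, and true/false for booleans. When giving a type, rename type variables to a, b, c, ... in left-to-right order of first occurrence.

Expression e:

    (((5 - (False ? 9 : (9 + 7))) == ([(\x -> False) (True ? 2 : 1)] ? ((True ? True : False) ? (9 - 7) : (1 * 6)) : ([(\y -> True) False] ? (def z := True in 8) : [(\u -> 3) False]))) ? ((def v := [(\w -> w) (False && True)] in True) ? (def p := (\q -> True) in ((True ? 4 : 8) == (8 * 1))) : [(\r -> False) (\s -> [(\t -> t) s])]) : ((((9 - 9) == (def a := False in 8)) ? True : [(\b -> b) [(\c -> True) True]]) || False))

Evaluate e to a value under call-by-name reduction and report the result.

Answer: true

Working:
step 0: (if ((5 - (if false then 9 else (9 + 7))) == (if ((\x.false) (if true then 2 else 1)) then (if (if true then true else false) then (9 - 7) else (1 * 6)) else (if ((\y.true) false) then (let z = true in 8) else ((\u.3) false)))) then (if (let v = ((\w.w) (false && true)) in true) then (let p = (\q.true) in ((if true then 4 else 8) == (8 * 1))) else ((\r.false) (\s.((\t.t) s)))) else ((if ((9 - 9) == (let a = false in 8)) then true else ((\b.b) ((\c.true) true))) || false))
step 1: [if@0.0.1] (if ((5 - (9 + 7)) == (if ((\x.false) (if true then 2 else 1)) then (if (if true then true else false) then (9 - 7) else (1 * 6)) else (if ((\y.true) false) then (let z = true in 8) else ((\u.3) false)))) then (if (let v = ((\w.w) (false && true)) in true) then (let p = (\q.true) in ((if true then 4 else 8) == (8 * 1))) else ((\r.false) (\s.((\t.t) s)))) else ((if ((9 - 9) == (let a = false in 8)) then true else ((\b.b) ((\c.true) true))) || false))
step 2: [delta@0.0.1] (if ((5 - 16) == (if ((\x.false) (if true then 2 else 1)) then (if (if true then true else false) then (9 - 7) else (1 * 6)) else (if ((\y.true) false) then (let z = true in 8) else ((\u.3) false)))) then (if (let v = ((\w.w) (false && true)) in true) then (let p = (\q.true) in ((if true then 4 else 8) == (8 * 1))) else ((\r.false) (\s.((\t.t) s)))) else ((if ((9 - 9) == (let a = false in 8)) then true else ((\b.b) ((\c.true) true))) || false))
step 3: [delta@0.0] (if (-11 == (if ((\x.false) (if true then 2 else 1)) then (if (if true then true else false) then (9 - 7) else (1 * 6)) else (if ((\y.true) false) then (let z = true in 8) else ((\u.3) false)))) then (if (let v = ((\w.w) (false && true)) in true) then (let p = (\q.true) in ((if true then 4 else 8) == (8 * 1))) else ((\r.false) (\s.((\t.t) s)))) else ((if ((9 - 9) == (let a = false in 8)) then true else ((\b.b) ((\c.true) true))) || false))
step 4: [beta@0.1.0] (if (-11 == (if false then (if (if true then true else false) then (9 - 7) else (1 * 6)) else (if ((\y.true) false) then (let z = true in 8) else ((\u.3) false)))) then (if (let v = ((\w.w) (false && true)) in true) then (let p = (\q.true) in ((if true then 4 else 8) == (8 * 1))) else ((\r.false) (\s.((\t.t) s)))) else ((if ((9 - 9) == (let a = false in 8)) then true else ((\b.b) ((\c.true) true))) || false))
step 5: [if@0.1] (if (-11 == (if ((\y.true) false) then (let z = true in 8) else ((\u.3) false))) then (if (let v = ((\w.w) (false && true)) in true) then (let p = (\q.true) in ((if true then 4 else 8) == (8 * 1))) else ((\r.false) (\s.((\t.t) s)))) else ((if ((9 - 9) == (let a = false in 8)) then true else ((\b.b) ((\c.true) true))) || false))
step 6: [beta@0.1.0] (if (-11 == (if true then (let z = true in 8) else ((\u.3) false))) then (if (let v = ((\w.w) (false && true)) in true) then (let p = (\q.true) in ((if true then 4 else 8) == (8 * 1))) else ((\r.false) (\s.((\t.t) s)))) else ((if ((9 - 9) == (let a = false in 8)) then true else ((\b.b) ((\c.true) true))) || false))
step 7: [if@0.1] (if (-11 == (let z = true in 8)) then (if (let v = ((\w.w) (false && true)) in true) then (let p = (\q.true) in ((if true then 4 else 8) == (8 * 1))) else ((\r.false) (\s.((\t.t) s)))) else ((if ((9 - 9) == (let a = false in 8)) then true else ((\b.b) ((\c.true) true))) || false))
step 8: [let@0.1] (if (-11 == 8) then (if (let v = ((\w.w) (false && true)) in true) then (let p = (\q.true) in ((if true then 4 else 8) == (8 * 1))) else ((\r.false) (\s.((\t.t) s)))) else ((if ((9 - 9) == (let a = false in 8)) then true else ((\b.b) ((\c.true) true))) || false))
step 9: [delta@0] (if false then (if (let v = ((\w.w) (false && true)) in true) then (let p = (\q.true) in ((if true then 4 else 8) == (8 * 1))) else ((\r.false) (\s.((\t.t) s)))) else ((if ((9 - 9) == (let a = false in 8)) then true else ((\b.b) ((\c.true) true))) || false))
step 10: [if@root] ((if ((9 - 9) == (let a = false in 8)) then true else ((\b.b) ((\c.true) true))) || false)
step 11: [delta@0.0.0] ((if (0 == (let a = false in 8)) then true else ((\b.b) ((\c.true) true))) || false)
step 12: [let@0.0.1] ((if (0 == 8) then true else ((\b.b) ((\c.true) true))) || false)
step 13: [delta@0.0] ((if false then true else ((\b.b) ((\c.true) true))) || false)
step 14: [if@0] (((\b.b) ((\c.true) true)) || false)
step 15: [beta@0] (((\c.true) true) || false)
step 16: [beta@0] (true || false)
step 17: [delta@root] true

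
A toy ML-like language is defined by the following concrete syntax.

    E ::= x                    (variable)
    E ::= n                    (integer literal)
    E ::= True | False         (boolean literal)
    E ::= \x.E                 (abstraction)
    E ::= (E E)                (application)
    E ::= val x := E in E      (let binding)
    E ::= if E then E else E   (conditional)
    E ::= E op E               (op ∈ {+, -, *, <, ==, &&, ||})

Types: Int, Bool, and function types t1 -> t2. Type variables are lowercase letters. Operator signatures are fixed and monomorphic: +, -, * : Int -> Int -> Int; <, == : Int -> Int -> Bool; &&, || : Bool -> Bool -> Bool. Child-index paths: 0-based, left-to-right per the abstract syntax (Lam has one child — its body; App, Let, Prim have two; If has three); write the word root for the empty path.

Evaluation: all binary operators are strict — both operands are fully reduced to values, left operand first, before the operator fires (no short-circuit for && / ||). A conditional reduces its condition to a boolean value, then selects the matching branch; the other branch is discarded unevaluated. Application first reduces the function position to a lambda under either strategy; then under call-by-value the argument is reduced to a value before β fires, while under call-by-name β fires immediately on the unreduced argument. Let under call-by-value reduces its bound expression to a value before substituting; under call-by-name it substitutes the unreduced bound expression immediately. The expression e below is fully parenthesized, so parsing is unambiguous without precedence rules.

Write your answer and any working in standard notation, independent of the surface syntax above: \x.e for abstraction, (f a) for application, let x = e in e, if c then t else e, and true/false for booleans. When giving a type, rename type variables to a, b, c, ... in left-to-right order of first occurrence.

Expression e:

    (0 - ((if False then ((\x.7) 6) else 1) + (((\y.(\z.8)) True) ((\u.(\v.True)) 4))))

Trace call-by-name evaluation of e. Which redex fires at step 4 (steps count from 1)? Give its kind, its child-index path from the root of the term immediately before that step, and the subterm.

Working:
step 0: (0 - ((if false then ((\x.7) 6) else 1) + (((\y.(\z.8)) true) ((\u.(\v.true)) 4))))
step 1: [if@1.0] (0 - (1 + (((\y.(\z.8)) true) ((\u.(\v.true)) 4))))
step 2: [beta@1.1.0] (0 - (1 + ((\z.8) ((\u.(\v.true)) 4))))
step 3: [beta@1.1] (0 - (1 + 8))
step 4: [delta@1] (0 - 9)

Answer: delta at 1 : (1 + 8)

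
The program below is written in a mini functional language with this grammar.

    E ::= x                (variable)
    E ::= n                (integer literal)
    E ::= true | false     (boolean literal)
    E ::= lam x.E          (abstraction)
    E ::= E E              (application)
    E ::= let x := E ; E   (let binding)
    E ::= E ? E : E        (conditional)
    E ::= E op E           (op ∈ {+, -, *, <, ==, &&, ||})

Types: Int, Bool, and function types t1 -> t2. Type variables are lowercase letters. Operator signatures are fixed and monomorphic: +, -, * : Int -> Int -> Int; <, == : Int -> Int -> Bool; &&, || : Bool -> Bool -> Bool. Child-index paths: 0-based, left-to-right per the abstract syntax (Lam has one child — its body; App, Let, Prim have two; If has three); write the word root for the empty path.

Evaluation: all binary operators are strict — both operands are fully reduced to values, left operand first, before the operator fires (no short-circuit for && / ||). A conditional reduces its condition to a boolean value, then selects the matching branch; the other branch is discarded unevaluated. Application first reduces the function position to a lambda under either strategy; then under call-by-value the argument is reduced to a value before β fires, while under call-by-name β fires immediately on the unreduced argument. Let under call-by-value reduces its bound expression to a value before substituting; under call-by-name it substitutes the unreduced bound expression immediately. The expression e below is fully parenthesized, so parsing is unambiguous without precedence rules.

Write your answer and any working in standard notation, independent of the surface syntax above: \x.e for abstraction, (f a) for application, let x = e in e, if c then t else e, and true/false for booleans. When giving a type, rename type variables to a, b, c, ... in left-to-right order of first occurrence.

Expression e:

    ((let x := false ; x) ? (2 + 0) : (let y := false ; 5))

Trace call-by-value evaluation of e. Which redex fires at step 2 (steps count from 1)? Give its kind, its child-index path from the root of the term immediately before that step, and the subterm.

Working:
step 0: (if (let x = false in x) then (2 + 0) else (let y = false in 5))
step 1: [let@0] (if false then (2 + 0) else (let y = false in 5))
step 2: [if@root] (let y = false in 5)

Answer: if at root : (if false then (2 + 0) else (let y = false in 5))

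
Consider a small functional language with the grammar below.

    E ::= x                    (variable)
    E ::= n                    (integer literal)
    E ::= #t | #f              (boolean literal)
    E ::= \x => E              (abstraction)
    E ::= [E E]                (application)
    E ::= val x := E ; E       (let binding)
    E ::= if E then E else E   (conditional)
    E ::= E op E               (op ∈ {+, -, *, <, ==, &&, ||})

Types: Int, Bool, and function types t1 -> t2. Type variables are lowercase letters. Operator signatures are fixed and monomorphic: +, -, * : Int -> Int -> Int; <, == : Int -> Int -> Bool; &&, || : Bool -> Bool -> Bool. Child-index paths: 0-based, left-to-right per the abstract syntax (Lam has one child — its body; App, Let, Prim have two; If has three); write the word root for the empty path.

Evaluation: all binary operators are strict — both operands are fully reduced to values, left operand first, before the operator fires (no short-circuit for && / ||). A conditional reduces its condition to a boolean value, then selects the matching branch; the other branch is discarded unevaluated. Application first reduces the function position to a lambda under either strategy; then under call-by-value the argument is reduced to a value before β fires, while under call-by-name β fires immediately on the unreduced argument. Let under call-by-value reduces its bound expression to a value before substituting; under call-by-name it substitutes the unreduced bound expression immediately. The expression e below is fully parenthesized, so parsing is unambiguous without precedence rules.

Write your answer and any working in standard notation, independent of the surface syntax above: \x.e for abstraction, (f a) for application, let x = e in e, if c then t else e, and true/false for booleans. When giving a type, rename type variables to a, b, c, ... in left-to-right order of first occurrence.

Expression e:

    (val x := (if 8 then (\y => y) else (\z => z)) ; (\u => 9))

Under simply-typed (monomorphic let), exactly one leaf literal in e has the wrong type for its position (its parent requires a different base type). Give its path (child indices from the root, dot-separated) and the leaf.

Answer: 0.0 : 8

Trace:
  unify Int ~ Bool
  FAIL: mismatch Int ~ Bool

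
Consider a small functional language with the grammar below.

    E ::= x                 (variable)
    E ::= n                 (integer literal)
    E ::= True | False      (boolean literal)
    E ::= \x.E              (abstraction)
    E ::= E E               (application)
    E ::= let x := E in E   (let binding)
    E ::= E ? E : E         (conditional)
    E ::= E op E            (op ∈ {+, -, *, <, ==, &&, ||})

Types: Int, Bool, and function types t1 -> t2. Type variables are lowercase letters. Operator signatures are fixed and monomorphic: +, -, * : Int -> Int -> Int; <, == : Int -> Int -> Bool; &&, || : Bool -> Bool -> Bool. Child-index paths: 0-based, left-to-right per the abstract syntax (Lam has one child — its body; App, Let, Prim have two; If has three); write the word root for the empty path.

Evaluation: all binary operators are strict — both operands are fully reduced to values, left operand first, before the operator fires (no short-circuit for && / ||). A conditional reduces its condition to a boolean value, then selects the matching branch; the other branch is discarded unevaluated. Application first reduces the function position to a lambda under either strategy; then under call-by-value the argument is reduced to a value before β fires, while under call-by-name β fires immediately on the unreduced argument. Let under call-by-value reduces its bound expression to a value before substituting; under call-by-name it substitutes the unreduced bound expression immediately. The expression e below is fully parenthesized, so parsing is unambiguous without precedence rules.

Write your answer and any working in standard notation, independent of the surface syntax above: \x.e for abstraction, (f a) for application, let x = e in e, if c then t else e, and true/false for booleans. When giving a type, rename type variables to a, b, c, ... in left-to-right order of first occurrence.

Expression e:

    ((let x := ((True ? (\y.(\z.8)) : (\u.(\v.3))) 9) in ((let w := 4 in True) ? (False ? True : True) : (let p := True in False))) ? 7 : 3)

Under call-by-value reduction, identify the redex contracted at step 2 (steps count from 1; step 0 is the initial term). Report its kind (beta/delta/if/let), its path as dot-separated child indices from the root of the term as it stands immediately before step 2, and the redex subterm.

Answer: beta at 0.0 : ((\y.(\z.8)) 9)

Trace:
step 0: (if (let x = ((if true then (\y.(\z.8)) else (\u.(\v.3))) 9) in (if (let w = 4 in true) then (if false then true else true) else (let p = true in false))) then 7 else 3)
step 1: [if@0.0.0] (if (let x = ((\y.(\z.8)) 9) in (if (let w = 4 in true) then (if false then true else true) else (let p = true in false))) then 7 else 3)
step 2: [beta@0.0] (if (let x = (\z.8) in (if (let w = 4 in true) then (if false then true else true) else (let p = true in false))) then 7 else 3)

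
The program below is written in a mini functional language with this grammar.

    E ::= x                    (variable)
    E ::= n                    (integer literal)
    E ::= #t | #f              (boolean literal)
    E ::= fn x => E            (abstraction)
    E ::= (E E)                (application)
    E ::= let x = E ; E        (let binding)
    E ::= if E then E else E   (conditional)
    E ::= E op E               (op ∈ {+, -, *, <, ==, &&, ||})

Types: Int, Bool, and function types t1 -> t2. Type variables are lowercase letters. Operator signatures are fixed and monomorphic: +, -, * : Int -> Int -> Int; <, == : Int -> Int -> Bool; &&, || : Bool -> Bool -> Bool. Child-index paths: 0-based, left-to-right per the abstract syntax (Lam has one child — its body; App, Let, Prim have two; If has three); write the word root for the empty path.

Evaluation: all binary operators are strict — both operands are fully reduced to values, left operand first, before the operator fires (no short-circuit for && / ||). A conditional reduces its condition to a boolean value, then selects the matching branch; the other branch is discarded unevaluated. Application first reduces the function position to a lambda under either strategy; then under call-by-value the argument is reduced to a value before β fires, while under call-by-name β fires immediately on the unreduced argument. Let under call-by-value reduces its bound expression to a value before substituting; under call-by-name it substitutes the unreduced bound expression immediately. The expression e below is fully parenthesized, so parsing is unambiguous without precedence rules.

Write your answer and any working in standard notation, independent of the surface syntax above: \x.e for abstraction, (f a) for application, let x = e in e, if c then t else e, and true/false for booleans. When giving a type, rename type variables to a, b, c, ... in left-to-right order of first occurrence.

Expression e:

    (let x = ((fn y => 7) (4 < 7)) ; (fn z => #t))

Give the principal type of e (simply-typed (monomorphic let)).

Working:
\y._ : a -> Int
  unify Int ~ Int
  unify Int ~ Int
  unify a -> Int ~ Bool -> b
  unify a ~ Bool
  unify Int ~ b
_ _ : Int
let x : Int
\z._ : c -> Bool

Answer: a -> Bool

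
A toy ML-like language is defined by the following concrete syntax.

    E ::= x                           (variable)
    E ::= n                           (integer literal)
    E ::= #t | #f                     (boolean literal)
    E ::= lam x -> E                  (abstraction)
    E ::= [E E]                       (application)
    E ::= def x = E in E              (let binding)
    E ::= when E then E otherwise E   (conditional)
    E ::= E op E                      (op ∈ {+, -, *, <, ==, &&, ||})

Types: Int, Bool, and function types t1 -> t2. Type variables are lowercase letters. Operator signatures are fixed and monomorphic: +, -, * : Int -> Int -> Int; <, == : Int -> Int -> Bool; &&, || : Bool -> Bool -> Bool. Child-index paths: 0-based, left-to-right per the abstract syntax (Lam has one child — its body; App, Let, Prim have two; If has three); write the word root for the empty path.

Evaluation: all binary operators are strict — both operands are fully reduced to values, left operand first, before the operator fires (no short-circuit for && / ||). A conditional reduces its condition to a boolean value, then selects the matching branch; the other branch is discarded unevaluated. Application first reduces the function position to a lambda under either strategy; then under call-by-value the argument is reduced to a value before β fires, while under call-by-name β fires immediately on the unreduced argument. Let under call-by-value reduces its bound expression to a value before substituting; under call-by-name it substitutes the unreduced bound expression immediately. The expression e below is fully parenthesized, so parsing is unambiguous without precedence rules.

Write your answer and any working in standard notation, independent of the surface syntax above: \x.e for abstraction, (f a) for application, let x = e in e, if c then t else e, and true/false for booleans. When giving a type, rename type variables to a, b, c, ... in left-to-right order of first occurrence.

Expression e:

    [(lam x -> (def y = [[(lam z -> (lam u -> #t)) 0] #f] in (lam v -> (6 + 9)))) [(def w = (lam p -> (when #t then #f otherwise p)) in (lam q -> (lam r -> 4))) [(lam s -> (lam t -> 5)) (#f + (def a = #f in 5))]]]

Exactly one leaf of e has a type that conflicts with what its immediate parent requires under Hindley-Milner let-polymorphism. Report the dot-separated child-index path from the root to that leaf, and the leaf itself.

Answer: 1.1.1.0 : false

Derivation:
\u._ : c -> Bool
\z._ : b -> c -> Bool
  unify b -> c -> Bool ~ Int -> d
  unify b ~ Int
  unify c -> Bool ~ d
_ _ : c -> Bool
  unify c -> Bool ~ Bool -> e
  unify c ~ Bool
  unify Bool ~ e
_ _ : Bool
let y : Bool
  unify Int ~ Int
  unify Int ~ Int
\v._ : f -> Int
\x._ : a -> f -> Int
  unify Bool ~ Bool
p : g
  unify Bool ~ g
\p._ : Bool -> Bool
let w : Bool -> Bool
\r._ : i -> Int
\q._ : h -> i -> Int
\t._ : k -> Int
\s._ : j -> k -> Int
  unify Bool ~ Int
  FAIL: mismatch Bool ~ Int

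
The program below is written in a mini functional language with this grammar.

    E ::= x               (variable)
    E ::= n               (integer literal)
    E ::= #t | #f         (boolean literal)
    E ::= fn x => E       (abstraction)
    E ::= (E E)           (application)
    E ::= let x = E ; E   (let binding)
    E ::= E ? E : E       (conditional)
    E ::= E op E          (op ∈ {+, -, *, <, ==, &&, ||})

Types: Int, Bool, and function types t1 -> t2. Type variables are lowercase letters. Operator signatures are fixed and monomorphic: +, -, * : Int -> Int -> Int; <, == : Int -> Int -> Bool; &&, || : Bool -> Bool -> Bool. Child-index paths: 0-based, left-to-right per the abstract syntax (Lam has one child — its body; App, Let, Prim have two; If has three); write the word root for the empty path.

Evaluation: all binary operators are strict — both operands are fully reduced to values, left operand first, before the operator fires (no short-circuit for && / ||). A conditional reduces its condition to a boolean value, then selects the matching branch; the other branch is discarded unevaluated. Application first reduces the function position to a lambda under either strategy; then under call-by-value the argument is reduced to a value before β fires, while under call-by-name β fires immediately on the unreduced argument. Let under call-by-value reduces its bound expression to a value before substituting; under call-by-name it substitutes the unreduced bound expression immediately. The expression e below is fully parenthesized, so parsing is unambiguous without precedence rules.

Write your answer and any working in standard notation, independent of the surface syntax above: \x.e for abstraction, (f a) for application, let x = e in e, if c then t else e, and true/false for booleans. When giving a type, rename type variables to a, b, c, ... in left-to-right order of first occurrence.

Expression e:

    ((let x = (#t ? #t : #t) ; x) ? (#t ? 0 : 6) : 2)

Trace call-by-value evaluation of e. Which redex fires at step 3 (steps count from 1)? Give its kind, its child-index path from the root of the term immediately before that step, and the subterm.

Derivation:
step 0: (if (let x = (if true then true else true) in x) then (if true then 0 else 6) else 2)
step 1: [if@0.0] (if (let x = true in x) then (if true then 0 else 6) else 2)
step 2: [let@0] (if true then (if true then 0 else 6) else 2)
step 3: [if@root] (if true then 0 else 6)

Answer: if at root : (if true then (if true then 0 else 6) else 2)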